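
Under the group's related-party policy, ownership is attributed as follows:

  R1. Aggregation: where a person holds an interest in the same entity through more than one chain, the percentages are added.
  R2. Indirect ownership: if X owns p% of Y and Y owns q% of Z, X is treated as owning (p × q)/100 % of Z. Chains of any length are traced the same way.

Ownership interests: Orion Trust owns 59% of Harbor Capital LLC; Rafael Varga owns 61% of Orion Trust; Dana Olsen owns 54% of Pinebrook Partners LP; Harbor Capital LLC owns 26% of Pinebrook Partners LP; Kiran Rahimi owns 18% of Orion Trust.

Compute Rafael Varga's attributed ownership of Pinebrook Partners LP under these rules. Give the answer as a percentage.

9.3574%

Chain via Orion Trust → Harbor Capital LLC (R2): 61% × 59% × 26% = 9.3574% of Pinebrook Partners LP.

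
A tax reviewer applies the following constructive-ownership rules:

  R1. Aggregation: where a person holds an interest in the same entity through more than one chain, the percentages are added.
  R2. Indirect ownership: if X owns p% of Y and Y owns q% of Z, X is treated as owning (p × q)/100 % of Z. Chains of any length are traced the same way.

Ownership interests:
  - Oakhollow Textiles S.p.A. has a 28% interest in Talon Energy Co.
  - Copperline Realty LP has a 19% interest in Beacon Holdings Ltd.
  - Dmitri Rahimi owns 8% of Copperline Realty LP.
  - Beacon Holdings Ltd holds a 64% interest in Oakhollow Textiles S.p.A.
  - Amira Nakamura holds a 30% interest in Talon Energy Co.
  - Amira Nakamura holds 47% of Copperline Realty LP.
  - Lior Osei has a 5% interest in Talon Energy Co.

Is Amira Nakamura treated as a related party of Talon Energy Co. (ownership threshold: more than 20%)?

Yes

Chain via Copperline Realty LP → Beacon Holdings Ltd → Oakhollow Textiles S.p.A. (R2): 47% × 19% × 64% × 28% = 1.600256% of Talon Energy Co.
Direct interest in Talon Energy Co: 30%.
Aggregating (R1): 1.600256% + 30% = 31.600256%.
31.600256% exceeds the 20% threshold, so Amira is a related party to Talon Energy Co.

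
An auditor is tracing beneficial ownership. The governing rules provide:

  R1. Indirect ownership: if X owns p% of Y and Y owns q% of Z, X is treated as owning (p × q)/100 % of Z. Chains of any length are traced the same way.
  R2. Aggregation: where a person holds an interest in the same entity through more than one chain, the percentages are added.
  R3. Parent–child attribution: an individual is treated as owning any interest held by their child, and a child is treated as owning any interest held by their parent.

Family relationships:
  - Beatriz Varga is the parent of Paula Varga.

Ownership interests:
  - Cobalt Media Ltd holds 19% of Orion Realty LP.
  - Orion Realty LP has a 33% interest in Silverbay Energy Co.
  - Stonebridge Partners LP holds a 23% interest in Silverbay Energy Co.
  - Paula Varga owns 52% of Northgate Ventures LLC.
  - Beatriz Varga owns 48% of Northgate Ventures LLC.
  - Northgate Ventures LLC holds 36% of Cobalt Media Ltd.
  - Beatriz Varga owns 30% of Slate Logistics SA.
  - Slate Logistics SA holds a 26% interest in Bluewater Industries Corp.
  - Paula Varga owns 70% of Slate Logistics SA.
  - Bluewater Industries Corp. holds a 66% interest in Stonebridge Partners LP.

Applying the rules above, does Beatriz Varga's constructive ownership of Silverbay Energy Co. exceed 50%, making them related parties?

No

By parent–child attribution (R3), Beatriz Varga is treated as also owning Paula Varga's interest in Northgate Ventures LLC, giving 48% + 52% = 100%.
By parent–child attribution (R3), Beatriz Varga is treated as also owning Paula Varga's interest in Slate Logistics SA, giving 30% + 70% = 100%.
Chain via Northgate Ventures LLC → Cobalt Media Ltd → Orion Realty LP (R1): 100% × 36% × 19% × 33% = 2.2572% of Silverbay Energy Co.
Chain via Slate Logistics SA → Bluewater Industries Corp. → Stonebridge Partners LP (R1): 100% × 26% × 66% × 23% = 3.9468% of Silverbay Energy Co.
Aggregating (R2): 2.2572% + 3.9468% = 6.204%.
6.204% does not exceed the 50% threshold, so Beatriz is not a related party to Silverbay Energy Co.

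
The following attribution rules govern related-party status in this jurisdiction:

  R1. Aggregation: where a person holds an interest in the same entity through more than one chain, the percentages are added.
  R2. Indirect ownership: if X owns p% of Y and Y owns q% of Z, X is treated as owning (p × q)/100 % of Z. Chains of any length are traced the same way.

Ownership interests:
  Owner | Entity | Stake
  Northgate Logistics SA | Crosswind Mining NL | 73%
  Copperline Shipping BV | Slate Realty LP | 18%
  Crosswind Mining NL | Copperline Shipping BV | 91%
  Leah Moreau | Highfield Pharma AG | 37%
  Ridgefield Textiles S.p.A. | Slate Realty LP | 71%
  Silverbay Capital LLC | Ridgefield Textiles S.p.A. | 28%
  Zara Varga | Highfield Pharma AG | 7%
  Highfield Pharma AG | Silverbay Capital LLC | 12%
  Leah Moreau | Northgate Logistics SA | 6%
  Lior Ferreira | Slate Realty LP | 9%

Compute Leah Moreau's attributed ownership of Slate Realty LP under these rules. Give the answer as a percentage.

1.600116%

Chain via Highfield Pharma AG → Silverbay Capital LLC → Ridgefield Textiles S.p.A. (R2): 37% × 12% × 28% × 71% = 0.882672% of Slate Realty LP.
Chain via Northgate Logistics SA → Crosswind Mining NL → Copperline Shipping BV (R2): 6% × 73% × 91% × 18% = 0.717444% of Slate Realty LP.
Aggregating (R1): 0.882672% + 0.717444% = 1.600116%.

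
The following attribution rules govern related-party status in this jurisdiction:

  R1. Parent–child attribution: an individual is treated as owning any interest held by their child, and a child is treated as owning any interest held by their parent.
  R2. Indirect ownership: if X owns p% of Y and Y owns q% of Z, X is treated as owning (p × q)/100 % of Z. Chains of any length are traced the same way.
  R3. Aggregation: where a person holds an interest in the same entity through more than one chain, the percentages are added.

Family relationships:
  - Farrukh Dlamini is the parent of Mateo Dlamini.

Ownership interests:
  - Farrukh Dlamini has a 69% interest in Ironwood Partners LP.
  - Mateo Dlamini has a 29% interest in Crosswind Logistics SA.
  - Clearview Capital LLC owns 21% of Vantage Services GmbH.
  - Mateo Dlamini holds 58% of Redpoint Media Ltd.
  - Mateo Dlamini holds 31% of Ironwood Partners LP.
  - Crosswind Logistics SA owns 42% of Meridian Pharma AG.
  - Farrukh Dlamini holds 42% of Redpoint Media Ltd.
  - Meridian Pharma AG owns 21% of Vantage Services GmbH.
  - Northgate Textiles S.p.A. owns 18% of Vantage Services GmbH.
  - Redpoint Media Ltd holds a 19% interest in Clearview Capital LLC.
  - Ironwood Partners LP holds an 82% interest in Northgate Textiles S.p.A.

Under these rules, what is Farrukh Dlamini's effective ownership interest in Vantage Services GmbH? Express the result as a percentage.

By parent–child attribution (R1), Farrukh Dlamini is treated as also owning Mateo Dlamini's interest in Redpoint Media Ltd, giving 42% + 58% = 100%.
By parent–child attribution (R1), Farrukh Dlamini is treated as also owning Mateo Dlamini's interest in Ironwood Partners LP, giving 69% + 31% = 100%.
By parent–child attribution (R1), Farrukh Dlamini is treated as owning Mateo Dlamini's 29% interest in Crosswind Logistics SA.
Chain via Redpoint Media Ltd → Clearview Capital LLC (R2): 100% × 19% × 21% = 3.99% of Vantage Services GmbH.
Chain via Ironwood Partners LP → Northgate Textiles S.p.A. (R2): 100% × 82% × 18% = 14.76% of Vantage Services GmbH.
Chain via Crosswind Logistics SA → Meridian Pharma AG (R2): 29% × 42% × 21% = 2.5578% of Vantage Services GmbH.
Aggregating (R3): 3.99% + 14.76% + 2.5578% = 21.3078%.

21.3078%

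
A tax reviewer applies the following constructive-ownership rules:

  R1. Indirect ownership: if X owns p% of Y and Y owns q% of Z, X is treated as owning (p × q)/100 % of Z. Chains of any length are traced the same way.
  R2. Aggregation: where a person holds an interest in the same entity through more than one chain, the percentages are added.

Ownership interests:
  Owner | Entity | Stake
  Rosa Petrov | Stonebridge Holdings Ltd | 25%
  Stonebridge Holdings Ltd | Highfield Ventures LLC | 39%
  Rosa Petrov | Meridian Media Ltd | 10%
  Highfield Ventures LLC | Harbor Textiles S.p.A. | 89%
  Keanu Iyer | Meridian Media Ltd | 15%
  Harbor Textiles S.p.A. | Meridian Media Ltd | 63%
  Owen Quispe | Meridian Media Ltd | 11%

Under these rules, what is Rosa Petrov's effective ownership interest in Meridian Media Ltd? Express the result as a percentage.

15.466825%

Chain via Stonebridge Holdings Ltd → Highfield Ventures LLC → Harbor Textiles S.p.A. (R1): 25% × 39% × 89% × 63% = 5.466825% of Meridian Media Ltd.
Direct interest in Meridian Media Ltd: 10%.
Aggregating (R2): 5.466825% + 10% = 15.466825%.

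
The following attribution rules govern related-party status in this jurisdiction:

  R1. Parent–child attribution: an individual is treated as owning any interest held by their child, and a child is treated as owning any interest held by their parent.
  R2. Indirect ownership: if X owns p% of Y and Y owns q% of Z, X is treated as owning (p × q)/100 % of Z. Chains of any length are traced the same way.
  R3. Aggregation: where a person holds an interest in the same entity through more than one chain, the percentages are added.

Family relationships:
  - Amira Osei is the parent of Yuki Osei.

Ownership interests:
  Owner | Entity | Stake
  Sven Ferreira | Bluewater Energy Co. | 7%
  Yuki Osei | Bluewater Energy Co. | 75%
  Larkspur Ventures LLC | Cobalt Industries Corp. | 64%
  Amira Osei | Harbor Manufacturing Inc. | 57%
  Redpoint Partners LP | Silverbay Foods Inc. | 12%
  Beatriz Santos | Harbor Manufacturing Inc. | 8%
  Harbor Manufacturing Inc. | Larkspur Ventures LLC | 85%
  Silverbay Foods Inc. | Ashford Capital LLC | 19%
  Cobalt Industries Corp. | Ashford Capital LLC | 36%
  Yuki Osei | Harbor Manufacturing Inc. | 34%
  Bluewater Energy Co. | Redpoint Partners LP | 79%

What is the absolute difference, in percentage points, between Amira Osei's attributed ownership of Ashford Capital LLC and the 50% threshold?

By parent–child attribution (R1), Amira Osei is treated as also owning Yuki Osei's interest in Harbor Manufacturing Inc, giving 57% + 34% = 91%.
By parent–child attribution (R1), Amira Osei is treated as owning Yuki Osei's 75% interest in Bluewater Energy Co.
Chain via Harbor Manufacturing Inc. → Larkspur Ventures LLC → Cobalt Industries Corp. (R2): 91% × 85% × 64% × 36% = 17.82144% of Ashford Capital LLC.
Chain via Bluewater Energy Co. → Redpoint Partners LP → Silverbay Foods Inc. (R2): 75% × 79% × 12% × 19% = 1.3509% of Ashford Capital LLC.
Aggregating (R3): 17.82144% + 1.3509% = 19.17234%.
19.17234% falls short of the 50% threshold by 30.82766 percentage points.

30.82766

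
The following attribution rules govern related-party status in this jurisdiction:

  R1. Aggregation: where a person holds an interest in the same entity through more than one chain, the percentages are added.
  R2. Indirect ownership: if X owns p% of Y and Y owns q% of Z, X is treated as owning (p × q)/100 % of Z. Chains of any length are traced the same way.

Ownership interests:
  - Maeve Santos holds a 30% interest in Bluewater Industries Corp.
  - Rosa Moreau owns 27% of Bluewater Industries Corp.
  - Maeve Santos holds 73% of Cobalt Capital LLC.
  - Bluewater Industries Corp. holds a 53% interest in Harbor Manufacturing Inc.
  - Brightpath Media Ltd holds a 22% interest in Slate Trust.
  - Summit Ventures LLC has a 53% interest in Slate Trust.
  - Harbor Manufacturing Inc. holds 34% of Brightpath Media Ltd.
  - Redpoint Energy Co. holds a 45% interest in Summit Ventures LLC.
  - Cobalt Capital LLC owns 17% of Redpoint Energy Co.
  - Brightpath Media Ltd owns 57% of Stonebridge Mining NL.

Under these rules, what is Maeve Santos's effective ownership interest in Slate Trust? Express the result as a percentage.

Chain via Bluewater Industries Corp. → Harbor Manufacturing Inc. → Brightpath Media Ltd (R2): 30% × 53% × 34% × 22% = 1.18932% of Slate Trust.
Chain via Cobalt Capital LLC → Redpoint Energy Co. → Summit Ventures LLC (R2): 73% × 17% × 45% × 53% = 2.959785% of Slate Trust.
Aggregating (R1): 1.18932% + 2.959785% = 4.149105%.

4.149105%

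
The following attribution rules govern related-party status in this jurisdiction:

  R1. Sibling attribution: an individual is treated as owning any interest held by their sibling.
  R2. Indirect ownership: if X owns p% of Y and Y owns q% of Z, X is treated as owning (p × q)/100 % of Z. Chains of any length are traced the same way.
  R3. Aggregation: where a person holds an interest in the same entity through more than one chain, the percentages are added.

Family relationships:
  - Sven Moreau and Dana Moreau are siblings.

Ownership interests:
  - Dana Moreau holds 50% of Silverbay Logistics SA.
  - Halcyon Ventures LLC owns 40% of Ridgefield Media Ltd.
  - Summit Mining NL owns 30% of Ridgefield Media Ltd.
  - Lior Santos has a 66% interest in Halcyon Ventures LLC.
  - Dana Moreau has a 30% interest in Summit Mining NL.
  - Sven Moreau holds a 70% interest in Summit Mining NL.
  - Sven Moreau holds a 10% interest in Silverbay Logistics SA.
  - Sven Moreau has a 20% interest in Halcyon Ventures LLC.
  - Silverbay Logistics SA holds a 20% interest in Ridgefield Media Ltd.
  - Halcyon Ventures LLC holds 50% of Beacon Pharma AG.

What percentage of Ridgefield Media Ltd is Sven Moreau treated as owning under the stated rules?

By sibling attribution (R1), Sven Moreau is treated as also owning Dana Moreau's interest in Summit Mining NL, giving 70% + 30% = 100%.
By sibling attribution (R1), Sven Moreau is treated as also owning Dana Moreau's interest in Silverbay Logistics SA, giving 10% + 50% = 60%.
Chain via Halcyon Ventures LLC (R2): 20% × 40% = 8% of Ridgefield Media Ltd.
Chain via Summit Mining NL (R2): 100% × 30% = 30% of Ridgefield Media Ltd.
Chain via Silverbay Logistics SA (R2): 60% × 20% = 12% of Ridgefield Media Ltd.
Aggregating (R3): 8% + 30% + 12% = 50%.

50%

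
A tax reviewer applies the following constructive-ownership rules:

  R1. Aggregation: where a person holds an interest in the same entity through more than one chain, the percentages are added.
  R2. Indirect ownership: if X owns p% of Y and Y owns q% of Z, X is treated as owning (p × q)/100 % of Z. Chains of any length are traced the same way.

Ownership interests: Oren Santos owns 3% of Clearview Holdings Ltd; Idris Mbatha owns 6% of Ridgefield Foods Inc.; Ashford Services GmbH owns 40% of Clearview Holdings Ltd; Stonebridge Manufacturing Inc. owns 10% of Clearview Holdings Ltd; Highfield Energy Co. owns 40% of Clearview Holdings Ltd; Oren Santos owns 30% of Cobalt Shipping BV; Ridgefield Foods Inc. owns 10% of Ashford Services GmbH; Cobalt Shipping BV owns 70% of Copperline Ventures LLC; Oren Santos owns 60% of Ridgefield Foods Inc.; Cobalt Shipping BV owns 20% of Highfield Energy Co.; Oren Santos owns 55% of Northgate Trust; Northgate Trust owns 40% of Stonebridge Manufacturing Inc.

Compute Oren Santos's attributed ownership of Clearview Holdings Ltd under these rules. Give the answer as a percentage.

Chain via Cobalt Shipping BV → Highfield Energy Co. (R2): 30% × 20% × 40% = 2.4% of Clearview Holdings Ltd.
Chain via Northgate Trust → Stonebridge Manufacturing Inc. (R2): 55% × 40% × 10% = 2.2% of Clearview Holdings Ltd.
Chain via Ridgefield Foods Inc. → Ashford Services GmbH (R2): 60% × 10% × 40% = 2.4% of Clearview Holdings Ltd.
Direct interest in Clearview Holdings Ltd: 3%.
Aggregating (R1): 2.4% + 2.2% + 2.4% + 3% = 10%.

10%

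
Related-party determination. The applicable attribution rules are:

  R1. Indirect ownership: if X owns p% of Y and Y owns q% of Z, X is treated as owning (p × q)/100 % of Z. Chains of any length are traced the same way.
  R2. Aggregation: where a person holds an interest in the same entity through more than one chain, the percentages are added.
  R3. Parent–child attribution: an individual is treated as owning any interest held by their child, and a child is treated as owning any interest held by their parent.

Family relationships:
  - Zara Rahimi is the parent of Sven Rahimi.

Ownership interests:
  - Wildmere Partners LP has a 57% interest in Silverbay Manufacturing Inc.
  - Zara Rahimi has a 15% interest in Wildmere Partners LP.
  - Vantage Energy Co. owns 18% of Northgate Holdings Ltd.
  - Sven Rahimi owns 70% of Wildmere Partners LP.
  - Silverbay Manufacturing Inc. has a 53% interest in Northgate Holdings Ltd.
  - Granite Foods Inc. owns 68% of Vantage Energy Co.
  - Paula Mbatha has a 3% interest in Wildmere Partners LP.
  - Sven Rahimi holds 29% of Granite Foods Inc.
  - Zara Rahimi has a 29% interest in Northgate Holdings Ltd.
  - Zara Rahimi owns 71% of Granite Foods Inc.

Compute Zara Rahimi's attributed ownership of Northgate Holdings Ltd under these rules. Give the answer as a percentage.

66.9185%

By parent–child attribution (R3), Zara Rahimi is treated as also owning Sven Rahimi's interest in Wildmere Partners LP, giving 15% + 70% = 85%.
By parent–child attribution (R3), Zara Rahimi is treated as also owning Sven Rahimi's interest in Granite Foods Inc, giving 71% + 29% = 100%.
Chain via Wildmere Partners LP → Silverbay Manufacturing Inc. (R1): 85% × 57% × 53% = 25.6785% of Northgate Holdings Ltd.
Chain via Granite Foods Inc. → Vantage Energy Co. (R1): 100% × 68% × 18% = 12.24% of Northgate Holdings Ltd.
Direct interest in Northgate Holdings Ltd: 29%.
Aggregating (R2): 25.6785% + 12.24% + 29% = 66.9185%.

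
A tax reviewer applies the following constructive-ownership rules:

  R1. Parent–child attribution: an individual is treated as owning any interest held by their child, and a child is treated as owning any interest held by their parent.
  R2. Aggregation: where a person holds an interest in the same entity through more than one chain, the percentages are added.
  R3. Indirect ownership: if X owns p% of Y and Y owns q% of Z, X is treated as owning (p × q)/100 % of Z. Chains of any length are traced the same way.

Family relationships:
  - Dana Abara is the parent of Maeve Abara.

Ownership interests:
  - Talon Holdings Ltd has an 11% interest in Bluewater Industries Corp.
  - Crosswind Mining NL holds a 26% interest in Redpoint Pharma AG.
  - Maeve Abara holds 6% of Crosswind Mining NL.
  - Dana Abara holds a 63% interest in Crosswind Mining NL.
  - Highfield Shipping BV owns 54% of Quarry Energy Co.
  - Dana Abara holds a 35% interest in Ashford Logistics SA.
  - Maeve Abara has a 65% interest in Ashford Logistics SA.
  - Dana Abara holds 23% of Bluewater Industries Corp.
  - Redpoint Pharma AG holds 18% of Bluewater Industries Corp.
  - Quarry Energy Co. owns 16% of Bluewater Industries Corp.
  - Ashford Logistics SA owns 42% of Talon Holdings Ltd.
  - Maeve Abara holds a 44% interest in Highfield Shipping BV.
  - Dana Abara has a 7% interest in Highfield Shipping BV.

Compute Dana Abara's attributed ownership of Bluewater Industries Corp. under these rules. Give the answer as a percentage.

35.2556%

By parent–child attribution (R1), Dana Abara is treated as also owning Maeve Abara's interest in Ashford Logistics SA, giving 35% + 65% = 100%.
By parent–child attribution (R1), Dana Abara is treated as also owning Maeve Abara's interest in Highfield Shipping BV, giving 7% + 44% = 51%.
By parent–child attribution (R1), Dana Abara is treated as also owning Maeve Abara's interest in Crosswind Mining NL, giving 63% + 6% = 69%.
Chain via Ashford Logistics SA → Talon Holdings Ltd (R3): 100% × 42% × 11% = 4.62% of Bluewater Industries Corp.
Chain via Highfield Shipping BV → Quarry Energy Co. (R3): 51% × 54% × 16% = 4.4064% of Bluewater Industries Corp.
Chain via Crosswind Mining NL → Redpoint Pharma AG (R3): 69% × 26% × 18% = 3.2292% of Bluewater Industries Corp.
Direct interest in Bluewater Industries Corp: 23%.
Aggregating (R2): 4.62% + 4.4064% + 3.2292% + 23% = 35.2556%.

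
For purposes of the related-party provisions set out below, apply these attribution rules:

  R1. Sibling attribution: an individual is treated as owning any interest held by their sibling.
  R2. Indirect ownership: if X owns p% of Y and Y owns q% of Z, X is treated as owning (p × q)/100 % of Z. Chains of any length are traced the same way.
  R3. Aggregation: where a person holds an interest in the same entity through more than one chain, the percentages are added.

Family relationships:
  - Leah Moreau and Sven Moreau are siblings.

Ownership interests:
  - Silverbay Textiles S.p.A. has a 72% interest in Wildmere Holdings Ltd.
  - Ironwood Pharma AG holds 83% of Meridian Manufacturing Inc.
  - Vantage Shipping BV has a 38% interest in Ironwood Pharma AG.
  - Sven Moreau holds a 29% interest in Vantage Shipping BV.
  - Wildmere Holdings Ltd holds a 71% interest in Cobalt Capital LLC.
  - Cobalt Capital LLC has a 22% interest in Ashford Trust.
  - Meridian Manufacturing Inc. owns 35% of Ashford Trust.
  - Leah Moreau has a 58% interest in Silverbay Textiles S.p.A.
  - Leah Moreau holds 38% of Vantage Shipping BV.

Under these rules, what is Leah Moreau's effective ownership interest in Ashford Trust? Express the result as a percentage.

By sibling attribution (R1), Leah Moreau is treated as also owning Sven Moreau's interest in Vantage Shipping BV, giving 38% + 29% = 67%.
Chain via Silverbay Textiles S.p.A. → Wildmere Holdings Ltd → Cobalt Capital LLC (R2): 58% × 72% × 71% × 22% = 6.522912% of Ashford Trust.
Chain via Vantage Shipping BV → Ironwood Pharma AG → Meridian Manufacturing Inc. (R2): 67% × 38% × 83% × 35% = 7.39613% of Ashford Trust.
Aggregating (R3): 6.522912% + 7.39613% = 13.919042%.

13.919042%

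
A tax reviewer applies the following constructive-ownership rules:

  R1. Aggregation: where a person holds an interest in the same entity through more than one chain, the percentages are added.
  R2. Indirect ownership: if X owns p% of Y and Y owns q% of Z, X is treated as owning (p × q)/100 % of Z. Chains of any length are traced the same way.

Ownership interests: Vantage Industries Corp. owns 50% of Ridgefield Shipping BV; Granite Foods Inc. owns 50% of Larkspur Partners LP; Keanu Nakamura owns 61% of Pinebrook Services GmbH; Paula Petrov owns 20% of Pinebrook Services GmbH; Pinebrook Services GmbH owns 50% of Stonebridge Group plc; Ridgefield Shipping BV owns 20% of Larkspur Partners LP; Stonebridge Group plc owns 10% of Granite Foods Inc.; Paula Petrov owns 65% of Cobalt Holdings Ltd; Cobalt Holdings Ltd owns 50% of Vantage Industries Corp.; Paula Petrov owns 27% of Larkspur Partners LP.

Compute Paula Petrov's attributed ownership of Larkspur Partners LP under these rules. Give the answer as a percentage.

Chain via Pinebrook Services GmbH → Stonebridge Group plc → Granite Foods Inc. (R2): 20% × 50% × 10% × 50% = 0.5% of Larkspur Partners LP.
Chain via Cobalt Holdings Ltd → Vantage Industries Corp. → Ridgefield Shipping BV (R2): 65% × 50% × 50% × 20% = 3.25% of Larkspur Partners LP.
Direct interest in Larkspur Partners LP: 27%.
Aggregating (R1): 0.5% + 3.25% + 27% = 30.75%.

30.75%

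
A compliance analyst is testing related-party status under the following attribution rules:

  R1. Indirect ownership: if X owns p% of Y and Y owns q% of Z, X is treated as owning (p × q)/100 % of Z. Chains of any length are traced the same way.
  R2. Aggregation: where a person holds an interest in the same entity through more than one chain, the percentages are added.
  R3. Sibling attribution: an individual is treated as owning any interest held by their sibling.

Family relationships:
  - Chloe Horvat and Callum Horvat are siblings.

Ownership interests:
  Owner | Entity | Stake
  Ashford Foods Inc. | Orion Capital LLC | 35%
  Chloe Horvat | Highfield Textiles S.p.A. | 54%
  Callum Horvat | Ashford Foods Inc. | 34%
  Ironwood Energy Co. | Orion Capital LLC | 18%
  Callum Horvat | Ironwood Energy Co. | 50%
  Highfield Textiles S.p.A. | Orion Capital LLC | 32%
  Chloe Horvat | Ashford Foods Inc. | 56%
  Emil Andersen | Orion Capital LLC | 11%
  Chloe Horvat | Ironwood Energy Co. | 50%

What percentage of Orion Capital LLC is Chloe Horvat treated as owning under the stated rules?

66.78%

By sibling attribution (R3), Chloe Horvat is treated as also owning Callum Horvat's interest in Ashford Foods Inc, giving 56% + 34% = 90%.
By sibling attribution (R3), Chloe Horvat is treated as also owning Callum Horvat's interest in Ironwood Energy Co, giving 50% + 50% = 100%.
Chain via Highfield Textiles S.p.A. (R1): 54% × 32% = 17.28% of Orion Capital LLC.
Chain via Ashford Foods Inc. (R1): 90% × 35% = 31.5% of Orion Capital LLC.
Chain via Ironwood Energy Co. (R1): 100% × 18% = 18% of Orion Capital LLC.
Aggregating (R2): 17.28% + 31.5% + 18% = 66.78%.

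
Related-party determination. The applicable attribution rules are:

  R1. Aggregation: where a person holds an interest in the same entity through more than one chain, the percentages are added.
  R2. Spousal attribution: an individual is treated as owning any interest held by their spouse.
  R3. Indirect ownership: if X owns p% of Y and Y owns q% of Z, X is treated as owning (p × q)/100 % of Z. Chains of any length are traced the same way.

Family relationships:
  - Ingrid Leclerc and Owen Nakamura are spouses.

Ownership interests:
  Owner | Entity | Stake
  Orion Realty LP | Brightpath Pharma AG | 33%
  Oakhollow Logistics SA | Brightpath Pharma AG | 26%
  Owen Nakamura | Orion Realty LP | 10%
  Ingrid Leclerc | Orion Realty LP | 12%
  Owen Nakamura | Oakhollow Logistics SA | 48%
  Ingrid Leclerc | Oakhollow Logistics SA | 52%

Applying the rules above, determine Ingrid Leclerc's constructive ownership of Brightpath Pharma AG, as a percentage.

By spousal attribution (R2), Ingrid Leclerc is treated as also owning Owen Nakamura's interest in Orion Realty LP, giving 12% + 10% = 22%.
By spousal attribution (R2), Ingrid Leclerc is treated as also owning Owen Nakamura's interest in Oakhollow Logistics SA, giving 52% + 48% = 100%.
Chain via Orion Realty LP (R3): 22% × 33% = 7.26% of Brightpath Pharma AG.
Chain via Oakhollow Logistics SA (R3): 100% × 26% = 26% of Brightpath Pharma AG.
Aggregating (R1): 7.26% + 26% = 33.26%.

33.26%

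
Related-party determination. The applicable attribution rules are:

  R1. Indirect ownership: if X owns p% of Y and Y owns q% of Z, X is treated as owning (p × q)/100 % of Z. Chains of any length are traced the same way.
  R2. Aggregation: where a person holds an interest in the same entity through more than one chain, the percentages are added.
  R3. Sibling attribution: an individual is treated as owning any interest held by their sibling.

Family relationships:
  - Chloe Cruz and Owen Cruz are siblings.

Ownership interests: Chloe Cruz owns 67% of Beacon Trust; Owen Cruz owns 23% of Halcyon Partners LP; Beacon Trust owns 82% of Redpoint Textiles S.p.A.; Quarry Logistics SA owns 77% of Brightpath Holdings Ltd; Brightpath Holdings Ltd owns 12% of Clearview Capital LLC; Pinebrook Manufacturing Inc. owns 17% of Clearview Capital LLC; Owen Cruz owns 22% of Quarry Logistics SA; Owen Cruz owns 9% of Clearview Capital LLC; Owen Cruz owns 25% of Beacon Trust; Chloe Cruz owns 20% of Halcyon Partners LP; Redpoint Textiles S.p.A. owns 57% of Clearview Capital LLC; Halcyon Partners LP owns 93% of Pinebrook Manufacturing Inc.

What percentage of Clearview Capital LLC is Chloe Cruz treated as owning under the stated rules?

By sibling attribution (R3), Chloe Cruz is treated as also owning Owen Cruz's interest in Beacon Trust, giving 67% + 25% = 92%.
By sibling attribution (R3), Chloe Cruz is treated as also owning Owen Cruz's interest in Halcyon Partners LP, giving 20% + 23% = 43%.
By sibling attribution (R3), Chloe Cruz is treated as owning Owen Cruz's 22% interest in Quarry Logistics SA.
By sibling attribution (R3), Chloe Cruz is treated as owning Owen Cruz's 9% interest in Clearview Capital LLC.
Chain via Beacon Trust → Redpoint Textiles S.p.A. (R1): 92% × 82% × 57% = 43.0008% of Clearview Capital LLC.
Chain via Halcyon Partners LP → Pinebrook Manufacturing Inc. (R1): 43% × 93% × 17% = 6.7983% of Clearview Capital LLC.
Chain via Quarry Logistics SA → Brightpath Holdings Ltd (R1): 22% × 77% × 12% = 2.0328% of Clearview Capital LLC.
Direct interest in Clearview Capital LLC: 9%.
Aggregating (R2): 43.0008% + 6.7983% + 2.0328% + 9% = 60.8319%.

60.8319%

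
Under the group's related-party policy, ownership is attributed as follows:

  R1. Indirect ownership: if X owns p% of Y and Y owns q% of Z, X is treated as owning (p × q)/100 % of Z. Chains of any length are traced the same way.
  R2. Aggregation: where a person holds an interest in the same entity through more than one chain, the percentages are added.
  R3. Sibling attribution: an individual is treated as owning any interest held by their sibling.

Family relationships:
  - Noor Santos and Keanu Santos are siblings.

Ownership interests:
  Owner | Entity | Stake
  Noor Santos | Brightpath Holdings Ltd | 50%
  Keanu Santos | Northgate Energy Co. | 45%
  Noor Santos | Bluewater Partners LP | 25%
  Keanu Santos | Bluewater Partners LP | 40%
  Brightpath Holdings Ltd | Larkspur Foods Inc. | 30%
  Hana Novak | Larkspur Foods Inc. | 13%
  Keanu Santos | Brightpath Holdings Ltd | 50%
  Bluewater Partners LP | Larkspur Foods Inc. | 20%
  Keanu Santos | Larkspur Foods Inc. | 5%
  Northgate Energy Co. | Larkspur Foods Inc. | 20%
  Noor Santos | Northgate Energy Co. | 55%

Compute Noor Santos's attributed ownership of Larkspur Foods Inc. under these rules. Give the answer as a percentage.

By sibling attribution (R3), Noor Santos is treated as also owning Keanu Santos's interest in Bluewater Partners LP, giving 25% + 40% = 65%.
By sibling attribution (R3), Noor Santos is treated as also owning Keanu Santos's interest in Northgate Energy Co, giving 55% + 45% = 100%.
By sibling attribution (R3), Noor Santos is treated as also owning Keanu Santos's interest in Brightpath Holdings Ltd, giving 50% + 50% = 100%.
By sibling attribution (R3), Noor Santos is treated as owning Keanu Santos's 5% interest in Larkspur Foods Inc.
Chain via Bluewater Partners LP (R1): 65% × 20% = 13% of Larkspur Foods Inc.
Chain via Northgate Energy Co. (R1): 100% × 20% = 20% of Larkspur Foods Inc.
Chain via Brightpath Holdings Ltd (R1): 100% × 30% = 30% of Larkspur Foods Inc.
Direct interest in Larkspur Foods Inc: 5%.
Aggregating (R2): 13% + 20% + 30% + 5% = 68%.

68%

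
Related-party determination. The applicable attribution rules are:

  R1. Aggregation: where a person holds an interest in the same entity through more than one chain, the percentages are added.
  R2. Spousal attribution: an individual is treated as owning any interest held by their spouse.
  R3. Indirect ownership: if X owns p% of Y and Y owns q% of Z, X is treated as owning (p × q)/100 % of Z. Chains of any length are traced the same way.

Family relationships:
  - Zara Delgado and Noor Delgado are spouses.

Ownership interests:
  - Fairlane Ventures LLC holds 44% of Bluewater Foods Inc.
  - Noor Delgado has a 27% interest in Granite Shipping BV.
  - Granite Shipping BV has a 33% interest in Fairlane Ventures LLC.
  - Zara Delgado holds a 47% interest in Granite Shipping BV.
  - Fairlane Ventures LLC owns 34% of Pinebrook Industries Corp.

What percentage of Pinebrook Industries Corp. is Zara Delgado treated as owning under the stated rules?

8.3028%

By spousal attribution (R2), Zara Delgado is treated as also owning Noor Delgado's interest in Granite Shipping BV, giving 47% + 27% = 74%.
Chain via Granite Shipping BV → Fairlane Ventures LLC (R3): 74% × 33% × 34% = 8.3028% of Pinebrook Industries Corp.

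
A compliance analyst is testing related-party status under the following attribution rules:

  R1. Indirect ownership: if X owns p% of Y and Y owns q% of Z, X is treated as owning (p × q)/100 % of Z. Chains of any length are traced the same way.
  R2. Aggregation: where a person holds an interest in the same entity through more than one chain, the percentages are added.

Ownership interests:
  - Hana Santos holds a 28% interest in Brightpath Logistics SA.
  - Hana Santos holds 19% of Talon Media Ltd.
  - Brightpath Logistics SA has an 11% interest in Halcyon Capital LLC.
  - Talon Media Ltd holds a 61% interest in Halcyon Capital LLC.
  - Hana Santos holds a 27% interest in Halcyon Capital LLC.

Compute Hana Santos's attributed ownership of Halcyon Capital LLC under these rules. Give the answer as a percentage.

Chain via Talon Media Ltd (R1): 19% × 61% = 11.59% of Halcyon Capital LLC.
Chain via Brightpath Logistics SA (R1): 28% × 11% = 3.08% of Halcyon Capital LLC.
Direct interest in Halcyon Capital LLC: 27%.
Aggregating (R2): 11.59% + 3.08% + 27% = 41.67%.

41.67%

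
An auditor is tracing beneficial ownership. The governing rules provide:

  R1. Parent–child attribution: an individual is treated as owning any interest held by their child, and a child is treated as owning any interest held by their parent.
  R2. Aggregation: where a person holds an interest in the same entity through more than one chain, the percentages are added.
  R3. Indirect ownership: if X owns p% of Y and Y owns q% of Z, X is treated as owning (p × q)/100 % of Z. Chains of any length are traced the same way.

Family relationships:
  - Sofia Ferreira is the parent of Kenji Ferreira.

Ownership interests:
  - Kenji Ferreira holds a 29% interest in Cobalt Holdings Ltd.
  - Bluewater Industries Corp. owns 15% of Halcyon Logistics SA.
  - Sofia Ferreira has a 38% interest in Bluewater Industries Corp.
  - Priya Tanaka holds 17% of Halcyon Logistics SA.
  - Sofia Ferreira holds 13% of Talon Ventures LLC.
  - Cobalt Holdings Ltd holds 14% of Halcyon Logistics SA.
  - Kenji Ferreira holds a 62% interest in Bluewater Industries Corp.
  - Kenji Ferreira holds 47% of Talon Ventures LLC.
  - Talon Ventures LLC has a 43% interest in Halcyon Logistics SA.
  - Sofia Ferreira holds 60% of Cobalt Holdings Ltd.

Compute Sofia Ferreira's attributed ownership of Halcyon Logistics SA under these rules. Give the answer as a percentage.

By parent–child attribution (R1), Sofia Ferreira is treated as also owning Kenji Ferreira's interest in Bluewater Industries Corp, giving 38% + 62% = 100%.
By parent–child attribution (R1), Sofia Ferreira is treated as also owning Kenji Ferreira's interest in Talon Ventures LLC, giving 13% + 47% = 60%.
By parent–child attribution (R1), Sofia Ferreira is treated as also owning Kenji Ferreira's interest in Cobalt Holdings Ltd, giving 60% + 29% = 89%.
Chain via Bluewater Industries Corp. (R3): 100% × 15% = 15% of Halcyon Logistics SA.
Chain via Talon Ventures LLC (R3): 60% × 43% = 25.8% of Halcyon Logistics SA.
Chain via Cobalt Holdings Ltd (R3): 89% × 14% = 12.46% of Halcyon Logistics SA.
Aggregating (R2): 15% + 25.8% + 12.46% = 53.26%.

53.26%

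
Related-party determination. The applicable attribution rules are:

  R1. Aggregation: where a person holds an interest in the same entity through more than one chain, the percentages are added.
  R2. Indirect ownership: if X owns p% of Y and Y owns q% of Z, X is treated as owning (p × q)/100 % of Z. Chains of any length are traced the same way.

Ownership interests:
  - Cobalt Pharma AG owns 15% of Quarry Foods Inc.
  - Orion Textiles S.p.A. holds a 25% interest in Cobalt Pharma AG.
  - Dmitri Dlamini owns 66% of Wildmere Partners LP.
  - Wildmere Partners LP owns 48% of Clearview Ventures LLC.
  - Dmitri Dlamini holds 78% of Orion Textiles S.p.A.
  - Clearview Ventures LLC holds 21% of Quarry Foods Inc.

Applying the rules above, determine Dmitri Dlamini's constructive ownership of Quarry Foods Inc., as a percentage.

9.5778%

Chain via Orion Textiles S.p.A. → Cobalt Pharma AG (R2): 78% × 25% × 15% = 2.925% of Quarry Foods Inc.
Chain via Wildmere Partners LP → Clearview Ventures LLC (R2): 66% × 48% × 21% = 6.6528% of Quarry Foods Inc.
Aggregating (R1): 2.925% + 6.6528% = 9.5778%.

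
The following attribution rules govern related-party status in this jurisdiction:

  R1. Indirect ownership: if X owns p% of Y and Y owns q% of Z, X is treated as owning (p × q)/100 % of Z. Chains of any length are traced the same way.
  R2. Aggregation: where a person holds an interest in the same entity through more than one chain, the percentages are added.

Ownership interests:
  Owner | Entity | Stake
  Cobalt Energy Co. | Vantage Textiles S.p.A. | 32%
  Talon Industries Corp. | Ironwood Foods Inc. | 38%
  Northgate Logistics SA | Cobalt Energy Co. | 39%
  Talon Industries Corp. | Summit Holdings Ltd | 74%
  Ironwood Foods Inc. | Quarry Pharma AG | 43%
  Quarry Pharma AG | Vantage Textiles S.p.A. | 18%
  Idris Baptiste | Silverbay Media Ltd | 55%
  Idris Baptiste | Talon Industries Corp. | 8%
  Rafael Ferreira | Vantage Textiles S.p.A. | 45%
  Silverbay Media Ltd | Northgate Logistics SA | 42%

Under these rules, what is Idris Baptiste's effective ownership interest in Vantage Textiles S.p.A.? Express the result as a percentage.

Chain via Silverbay Media Ltd → Northgate Logistics SA → Cobalt Energy Co. (R1): 55% × 42% × 39% × 32% = 2.88288% of Vantage Textiles S.p.A.
Chain via Talon Industries Corp. → Ironwood Foods Inc. → Quarry Pharma AG (R1): 8% × 38% × 43% × 18% = 0.235296% of Vantage Textiles S.p.A.
Aggregating (R2): 2.88288% + 0.235296% = 3.118176%.

3.118176%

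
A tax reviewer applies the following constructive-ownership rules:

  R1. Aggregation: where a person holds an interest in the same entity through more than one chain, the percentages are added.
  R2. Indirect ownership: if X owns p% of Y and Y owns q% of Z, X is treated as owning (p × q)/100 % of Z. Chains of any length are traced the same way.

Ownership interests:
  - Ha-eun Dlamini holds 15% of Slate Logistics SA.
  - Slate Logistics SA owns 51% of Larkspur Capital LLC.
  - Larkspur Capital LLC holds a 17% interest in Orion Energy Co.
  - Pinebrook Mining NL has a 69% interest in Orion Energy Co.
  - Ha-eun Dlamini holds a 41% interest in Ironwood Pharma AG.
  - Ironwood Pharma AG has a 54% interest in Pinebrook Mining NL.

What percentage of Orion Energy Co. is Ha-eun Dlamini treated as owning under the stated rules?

Chain via Ironwood Pharma AG → Pinebrook Mining NL (R2): 41% × 54% × 69% = 15.2766% of Orion Energy Co.
Chain via Slate Logistics SA → Larkspur Capital LLC (R2): 15% × 51% × 17% = 1.3005% of Orion Energy Co.
Aggregating (R1): 15.2766% + 1.3005% = 16.5771%.

16.5771%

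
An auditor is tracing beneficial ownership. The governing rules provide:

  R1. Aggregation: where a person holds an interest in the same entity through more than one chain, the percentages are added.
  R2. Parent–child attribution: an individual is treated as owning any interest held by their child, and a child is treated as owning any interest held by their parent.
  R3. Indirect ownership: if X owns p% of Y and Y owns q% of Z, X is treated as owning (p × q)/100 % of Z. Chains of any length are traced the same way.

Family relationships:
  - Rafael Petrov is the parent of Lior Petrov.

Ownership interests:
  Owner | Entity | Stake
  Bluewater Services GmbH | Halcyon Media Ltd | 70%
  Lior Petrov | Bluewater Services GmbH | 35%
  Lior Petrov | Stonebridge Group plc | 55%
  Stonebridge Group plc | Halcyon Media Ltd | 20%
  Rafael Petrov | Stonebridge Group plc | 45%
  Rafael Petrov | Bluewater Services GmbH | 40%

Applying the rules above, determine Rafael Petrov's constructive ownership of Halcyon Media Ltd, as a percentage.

72.5%

By parent–child attribution (R2), Rafael Petrov is treated as also owning Lior Petrov's interest in Stonebridge Group plc, giving 45% + 55% = 100%.
By parent–child attribution (R2), Rafael Petrov is treated as also owning Lior Petrov's interest in Bluewater Services GmbH, giving 40% + 35% = 75%.
Chain via Stonebridge Group plc (R3): 100% × 20% = 20% of Halcyon Media Ltd.
Chain via Bluewater Services GmbH (R3): 75% × 70% = 52.5% of Halcyon Media Ltd.
Aggregating (R1): 20% + 52.5% = 72.5%.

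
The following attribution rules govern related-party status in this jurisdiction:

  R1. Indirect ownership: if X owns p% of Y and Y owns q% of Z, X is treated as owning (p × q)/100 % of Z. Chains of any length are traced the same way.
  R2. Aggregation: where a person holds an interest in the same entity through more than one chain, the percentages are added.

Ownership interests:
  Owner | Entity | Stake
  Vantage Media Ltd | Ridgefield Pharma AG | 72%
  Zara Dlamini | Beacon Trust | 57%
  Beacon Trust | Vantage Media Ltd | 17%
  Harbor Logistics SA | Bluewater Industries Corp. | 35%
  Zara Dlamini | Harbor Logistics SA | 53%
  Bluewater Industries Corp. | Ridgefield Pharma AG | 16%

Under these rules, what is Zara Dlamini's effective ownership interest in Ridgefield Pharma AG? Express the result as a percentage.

9.9448%

Chain via Beacon Trust → Vantage Media Ltd (R1): 57% × 17% × 72% = 6.9768% of Ridgefield Pharma AG.
Chain via Harbor Logistics SA → Bluewater Industries Corp. (R1): 53% × 35% × 16% = 2.968% of Ridgefield Pharma AG.
Aggregating (R2): 6.9768% + 2.968% = 9.9448%.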